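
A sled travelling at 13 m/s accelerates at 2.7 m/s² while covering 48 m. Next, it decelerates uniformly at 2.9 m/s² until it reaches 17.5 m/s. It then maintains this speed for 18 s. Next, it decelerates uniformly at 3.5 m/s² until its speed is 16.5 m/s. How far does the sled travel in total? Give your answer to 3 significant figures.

389 m

Phase 1 (accelerating): v₀ = 13.0 m/s, a = 2.7 m/s².
v² = v₀² + 2aΔx = 13.0² + 2·2.7·48 = 428 → v = 20.7 m/s
t = (v − v₀)/a = (20.7 − 13.0)/2.7 = 2.85 s

Phase 2 (decelerating): v₀ = 20.7 m/s, a = -2.9 m/s².
v = v₀ + at → t = (17.5 − 20.7) / -2.9 = 1.10 s
v² = v₀² + 2aΔx → Δx = (17.5² − 20.7²)/(2·-2.9) = 21.0 m

Phase 3 (constant speed): v₀ = 17.5 m/s, a = 0 m/s².
v = v₀ + at = 17.5 + (0)(18) = 17.5 m/s
Δx = v₀t + ½at² = 17.5·18 + 0.5·0·18² = 315 m

Phase 4 (decelerating): v₀ = 17.5 m/s, a = -3.5 m/s².
v = v₀ + at → t = (16.5 − 17.5) / -3.5 = 0.286 s
v² = v₀² + 2aΔx → Δx = (16.5² − 17.5²)/(2·-3.5) = 4.86 m
Total distance = 48.0 + 21.0 + 315 + 4.86 = 389 m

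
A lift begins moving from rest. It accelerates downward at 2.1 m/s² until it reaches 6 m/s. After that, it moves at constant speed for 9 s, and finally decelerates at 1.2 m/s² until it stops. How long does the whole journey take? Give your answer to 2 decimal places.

16.86 s

Phase 1 (accelerating): v₀ = 0 m/s, a = 2.1 m/s².
v = v₀ + at → t = (6 − 0) / 2.1 = 2.86 s
v² = v₀² + 2aΔx → Δx = (6² − 0²)/(2·2.1) = 8.57 m

Phase 2 (constant speed): v₀ = 6.00 m/s, a = 0 m/s².
v = v₀ + at = 6.00 + (0)(9) = 6.00 m/s
Δx = v₀t + ½at² = 6.00·9 + 0.5·0·9² = 54.0 m

Phase 3 (decelerating): v₀ = 6.00 m/s, a = -1.2 m/s².
v = v₀ + at → t = (0 − 6.00) / -1.2 = 5.00 s
v² = v₀² + 2aΔx → Δx = (0² − 6.00²)/(2·-1.2) = 15.0 m
Total time = 2.86 + 9.00 + 5.00 = 16.9 s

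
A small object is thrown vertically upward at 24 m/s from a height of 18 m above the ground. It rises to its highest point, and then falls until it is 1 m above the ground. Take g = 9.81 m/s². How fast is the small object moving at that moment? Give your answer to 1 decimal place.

Phase 1 (rising): v₀ = 24.0 m/s, a = -9.81 m/s².
v = v₀ + at → t = (0 − 24.0) / -9.81 = 2.45 s
v² = v₀² + 2aΔx → Δx = (0² − 24.0²)/(2·-9.81) = 29.4 m

Phase 2 (falling): v₀ = 0 m/s, a = -9.81 m/s².
Falls 46.4 m from rest: t = √(2·46.4/9.81) = 3.07 s; v = g·t = 30.2 m/s.
Final speed = 30.2 m/s

30.2 m/s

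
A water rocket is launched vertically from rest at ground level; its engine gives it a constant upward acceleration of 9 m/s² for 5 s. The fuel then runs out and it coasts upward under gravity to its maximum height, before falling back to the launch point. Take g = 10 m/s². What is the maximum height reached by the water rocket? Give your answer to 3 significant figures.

Phase 1 (powered ascent): v₀ = 0 m/s, a = 9 m/s².
v = v₀ + at = 0 + (9)(5) = 45.0 m/s
Δx = v₀t + ½at² = 0·5 + 0.5·9·5² = 112 m

Phase 2 (coasting upward): v₀ = 45.0 m/s, a = -10 m/s².
v = v₀ + at → t = (0 − 45.0) / -10 = 4.50 s
v² = v₀² + 2aΔx → Δx = (0² − 45.0²)/(2·-10) = 101 m
Maximum height = 112 + 101 = 214 m

214 m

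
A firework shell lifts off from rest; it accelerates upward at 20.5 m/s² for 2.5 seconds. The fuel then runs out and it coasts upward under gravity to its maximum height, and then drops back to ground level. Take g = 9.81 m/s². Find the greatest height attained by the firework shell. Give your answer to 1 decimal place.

197.9 m

Phase 1 (powered ascent): v₀ = 0 m/s, a = 20.5 m/s².
v = v₀ + at = 0 + (20.5)(2.5) = 51.2 m/s
Δx = v₀t + ½at² = 0·2.5 + 0.5·20.5·2.5² = 64.1 m

Phase 2 (coasting upward): v₀ = 51.2 m/s, a = -9.81 m/s².
v = v₀ + at → t = (0 − 51.2) / -9.81 = 5.22 s
v² = v₀² + 2aΔx → Δx = (0² − 51.2²)/(2·-9.81) = 134 m
Maximum height = 64.1 + 134 = 198 m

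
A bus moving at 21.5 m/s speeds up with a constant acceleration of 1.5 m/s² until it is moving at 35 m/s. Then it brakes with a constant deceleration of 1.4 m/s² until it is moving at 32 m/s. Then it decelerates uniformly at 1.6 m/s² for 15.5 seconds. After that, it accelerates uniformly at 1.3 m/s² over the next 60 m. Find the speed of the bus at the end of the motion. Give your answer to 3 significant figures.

14.4 m/s

Phase 1 (accelerating): v₀ = 21.5 m/s, a = 1.5 m/s².
v = v₀ + at → t = (35 − 21.5) / 1.5 = 9.00 s
v² = v₀² + 2aΔx → Δx = (35² − 21.5²)/(2·1.5) = 254 m

Phase 2 (decelerating): v₀ = 35.0 m/s, a = -1.4 m/s².
v = v₀ + at → t = (32 − 35.0) / -1.4 = 2.14 s
v² = v₀² + 2aΔx → Δx = (32² − 35.0²)/(2·-1.4) = 71.8 m

Phase 3 (decelerating): v₀ = 32.0 m/s, a = -1.6 m/s².
v = v₀ + at = 32.0 + (-1.6)(15.5) = 7.20 m/s
Δx = v₀t + ½at² = 32.0·15.5 + 0.5·-1.6·15.5² = 304 m

Phase 4 (accelerating): v₀ = 7.20 m/s, a = 1.3 m/s².
v² = v₀² + 2aΔx = 7.20² + 2·1.3·60 = 208 → v = 14.4 m/s
t = (v − v₀)/a = (14.4 − 7.20)/1.3 = 5.55 s
Final speed = 14.4 m/s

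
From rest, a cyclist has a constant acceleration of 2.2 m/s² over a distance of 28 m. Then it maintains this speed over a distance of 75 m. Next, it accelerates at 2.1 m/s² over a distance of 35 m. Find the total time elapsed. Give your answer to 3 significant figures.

14.3 s

Phase 1 (accelerating): v₀ = 0 m/s, a = 2.2 m/s².
v² = v₀² + 2aΔx = 0² + 2·2.2·28 = 123 → v = 11.1 m/s
t = (v − v₀)/a = (11.1 − 0)/2.2 = 5.05 s

Phase 2 (constant speed): v₀ = 11.1 m/s, a = 0 m/s².
Constant speed: t = d/v = 75/11.1 = 6.76 s

Phase 3 (accelerating): v₀ = 11.1 m/s, a = 2.1 m/s².
v² = v₀² + 2aΔx = 11.1² + 2·2.1·35 = 270 → v = 16.4 m/s
t = (v − v₀)/a = (16.4 − 11.1)/2.1 = 2.54 s
Total time = 5.05 + 6.76 + 2.54 = 14.3 s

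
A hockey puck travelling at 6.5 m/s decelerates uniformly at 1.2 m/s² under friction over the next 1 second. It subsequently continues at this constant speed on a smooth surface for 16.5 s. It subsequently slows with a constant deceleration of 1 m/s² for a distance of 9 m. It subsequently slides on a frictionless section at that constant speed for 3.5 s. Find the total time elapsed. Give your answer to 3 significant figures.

23.1 s

Phase 1 (decelerating): v₀ = 6.50 m/s, a = -1.2 m/s².
v = v₀ + at = 6.50 + (-1.2)(1) = 5.30 m/s
Δx = v₀t + ½at² = 6.50·1 + 0.5·-1.2·1² = 5.90 m

Phase 2 (constant speed): v₀ = 5.30 m/s, a = 0 m/s².
v = v₀ + at = 5.30 + (0)(16.5) = 5.30 m/s
Δx = v₀t + ½at² = 5.30·16.5 + 0.5·0·16.5² = 87.5 m

Phase 3 (decelerating): v₀ = 5.30 m/s, a = -1 m/s².
v² = v₀² + 2aΔx = 5.30² + 2·-1·9 = 10.1 → v = 3.18 m/s
t = (v − v₀)/a = (3.18 − 5.30)/-1 = 2.12 s

Phase 4 (constant speed): v₀ = 3.18 m/s, a = 0 m/s².
v = v₀ + at = 3.18 + (0)(3.5) = 3.18 m/s
Δx = v₀t + ½at² = 3.18·3.5 + 0.5·0·3.5² = 11.1 m
Total time = 1.00 + 16.5 + 2.12 + 3.50 = 23.1 s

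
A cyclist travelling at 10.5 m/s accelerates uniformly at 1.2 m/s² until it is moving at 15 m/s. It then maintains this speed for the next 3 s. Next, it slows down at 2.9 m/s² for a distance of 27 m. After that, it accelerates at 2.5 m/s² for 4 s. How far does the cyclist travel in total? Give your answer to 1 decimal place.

Phase 1 (accelerating): v₀ = 10.5 m/s, a = 1.2 m/s².
v = v₀ + at → t = (15 − 10.5) / 1.2 = 3.75 s
v² = v₀² + 2aΔx → Δx = (15² − 10.5²)/(2·1.2) = 47.8 m

Phase 2 (constant speed): v₀ = 15.0 m/s, a = 0 m/s².
v = v₀ + at = 15.0 + (0)(3) = 15.0 m/s
Δx = v₀t + ½at² = 15.0·3 + 0.5·0·3² = 45.0 m

Phase 3 (decelerating): v₀ = 15.0 m/s, a = -2.9 m/s².
v² = v₀² + 2aΔx = 15.0² + 2·-2.9·27 = 68.4 → v = 8.27 m/s
t = (v − v₀)/a = (8.27 − 15.0)/-2.9 = 2.32 s

Phase 4 (accelerating): v₀ = 8.27 m/s, a = 2.5 m/s².
v = v₀ + at = 8.27 + (2.5)(4) = 18.3 m/s
Δx = v₀t + ½at² = 8.27·4 + 0.5·2.5·4² = 53.1 m
Total distance = 47.8 + 45.0 + 27.0 + 53.1 = 173 m

172.9 m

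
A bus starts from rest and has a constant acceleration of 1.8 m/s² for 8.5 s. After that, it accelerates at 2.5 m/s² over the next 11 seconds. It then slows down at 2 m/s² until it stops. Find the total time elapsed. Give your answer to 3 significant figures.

Phase 1 (accelerating): v₀ = 0 m/s, a = 1.8 m/s².
v = v₀ + at = 0 + (1.8)(8.5) = 15.3 m/s
Δx = v₀t + ½at² = 0·8.5 + 0.5·1.8·8.5² = 65.0 m

Phase 2 (accelerating): v₀ = 15.3 m/s, a = 2.5 m/s².
v = v₀ + at = 15.3 + (2.5)(11) = 42.8 m/s
Δx = v₀t + ½at² = 15.3·11 + 0.5·2.5·11² = 320 m

Phase 3 (decelerating): v₀ = 42.8 m/s, a = -2 m/s².
v = v₀ + at → t = (0 − 42.8) / -2 = 21.4 s
v² = v₀² + 2aΔx → Δx = (0² − 42.8²)/(2·-2) = 458 m
Total time = 8.50 + 11.0 + 21.4 = 40.9 s

40.9 s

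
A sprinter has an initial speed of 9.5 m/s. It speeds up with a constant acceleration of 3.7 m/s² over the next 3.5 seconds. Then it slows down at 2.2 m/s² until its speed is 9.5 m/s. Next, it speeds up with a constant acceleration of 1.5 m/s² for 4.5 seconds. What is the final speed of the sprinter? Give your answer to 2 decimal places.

16.25 m/s

Phase 1 (accelerating): v₀ = 9.50 m/s, a = 3.7 m/s².
v = v₀ + at = 9.50 + (3.7)(3.5) = 22.5 m/s
Δx = v₀t + ½at² = 9.50·3.5 + 0.5·3.7·3.5² = 55.9 m

Phase 2 (decelerating): v₀ = 22.5 m/s, a = -2.2 m/s².
v = v₀ + at → t = (9.5 − 22.5) / -2.2 = 5.89 s
v² = v₀² + 2aΔx → Δx = (9.5² − 22.5²)/(2·-2.2) = 94.0 m

Phase 3 (accelerating): v₀ = 9.50 m/s, a = 1.5 m/s².
v = v₀ + at = 9.50 + (1.5)(4.5) = 16.2 m/s
Δx = v₀t + ½at² = 9.50·4.5 + 0.5·1.5·4.5² = 57.9 m
Final speed = 16.2 m/s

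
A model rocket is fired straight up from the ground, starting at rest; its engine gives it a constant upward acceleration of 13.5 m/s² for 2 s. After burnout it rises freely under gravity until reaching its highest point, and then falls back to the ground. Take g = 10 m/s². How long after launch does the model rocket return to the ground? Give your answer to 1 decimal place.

8.3 s

Phase 1 (powered ascent): v₀ = 0 m/s, a = 13.5 m/s².
v = v₀ + at = 0 + (13.5)(2) = 27.0 m/s
Δx = v₀t + ½at² = 0·2 + 0.5·13.5·2² = 27.0 m

Phase 2 (coasting upward): v₀ = 27.0 m/s, a = -10 m/s².
v = v₀ + at → t = (0 − 27.0) / -10 = 2.70 s
v² = v₀² + 2aΔx → Δx = (0² − 27.0²)/(2·-10) = 36.5 m

Phase 3 (free fall): v₀ = 0 m/s, a = -10 m/s².
Falls 63.5 m from rest: t = √(2·63.5/10) = 3.56 s; v = g·t = 35.6 m/s.
Total time = 2.00 + 2.70 + 3.56 = 8.26 s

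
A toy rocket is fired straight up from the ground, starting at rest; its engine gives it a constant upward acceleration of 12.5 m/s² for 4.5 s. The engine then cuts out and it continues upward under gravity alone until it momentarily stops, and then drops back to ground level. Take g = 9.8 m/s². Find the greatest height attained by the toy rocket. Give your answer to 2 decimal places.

287.99 m

Phase 1 (powered ascent): v₀ = 0 m/s, a = 12.5 m/s².
v = v₀ + at = 0 + (12.5)(4.5) = 56.2 m/s
Δx = v₀t + ½at² = 0·4.5 + 0.5·12.5·4.5² = 127 m

Phase 2 (coasting upward): v₀ = 56.2 m/s, a = -9.8 m/s².
v = v₀ + at → t = (0 − 56.2) / -9.8 = 5.74 s
v² = v₀² + 2aΔx → Δx = (0² − 56.2²)/(2·-9.8) = 161 m
Maximum height = 127 + 161 = 288 m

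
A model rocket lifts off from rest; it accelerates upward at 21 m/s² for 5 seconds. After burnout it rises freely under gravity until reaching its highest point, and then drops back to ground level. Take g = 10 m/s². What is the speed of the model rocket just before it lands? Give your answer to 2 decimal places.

127.57 m/s

Phase 1 (powered ascent): v₀ = 0 m/s, a = 21 m/s².
v = v₀ + at = 0 + (21)(5) = 105 m/s
Δx = v₀t + ½at² = 0·5 + 0.5·21·5² = 262 m

Phase 2 (coasting upward): v₀ = 105 m/s, a = -10 m/s².
v = v₀ + at → t = (0 − 105) / -10 = 10.5 s
v² = v₀² + 2aΔx → Δx = (0² − 105²)/(2·-10) = 551 m

Phase 3 (free fall): v₀ = 0 m/s, a = -10 m/s².
Falls 814 m from rest: t = √(2·814/10) = 12.8 s; v = g·t = 128 m/s.
Impact speed = 128 m/s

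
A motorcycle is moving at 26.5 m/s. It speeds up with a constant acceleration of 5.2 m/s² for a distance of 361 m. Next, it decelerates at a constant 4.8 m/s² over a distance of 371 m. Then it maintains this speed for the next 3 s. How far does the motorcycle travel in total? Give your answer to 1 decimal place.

Phase 1 (accelerating): v₀ = 26.5 m/s, a = 5.2 m/s².
v² = v₀² + 2aΔx = 26.5² + 2·5.2·361 = 4460 → v = 66.8 m/s
t = (v − v₀)/a = (66.8 − 26.5)/5.2 = 7.74 s

Phase 2 (decelerating): v₀ = 66.8 m/s, a = -4.8 m/s².
v² = v₀² + 2aΔx = 66.8² + 2·-4.8·371 = 895 → v = 29.9 m/s
t = (v − v₀)/a = (29.9 − 66.8)/-4.8 = 7.68 s

Phase 3 (constant speed): v₀ = 29.9 m/s, a = 0 m/s².
v = v₀ + at = 29.9 + (0)(3) = 29.9 m/s
Δx = v₀t + ½at² = 29.9·3 + 0.5·0·3² = 89.8 m
Total distance = 361 + 371 + 89.8 = 822 m

821.8 m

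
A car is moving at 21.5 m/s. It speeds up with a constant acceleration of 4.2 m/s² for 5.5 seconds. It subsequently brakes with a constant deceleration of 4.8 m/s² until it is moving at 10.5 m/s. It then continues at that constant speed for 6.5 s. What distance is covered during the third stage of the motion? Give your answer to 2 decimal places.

Phase 1 (accelerating): v₀ = 21.5 m/s, a = 4.2 m/s².
v = v₀ + at = 21.5 + (4.2)(5.5) = 44.6 m/s
Δx = v₀t + ½at² = 21.5·5.5 + 0.5·4.2·5.5² = 182 m

Phase 2 (decelerating): v₀ = 44.6 m/s, a = -4.8 m/s².
v = v₀ + at → t = (10.5 − 44.6) / -4.8 = 7.10 s
v² = v₀² + 2aΔx → Δx = (10.5² − 44.6²)/(2·-4.8) = 196 m

Phase 3 (constant speed): v₀ = 10.5 m/s, a = 0 m/s².
v = v₀ + at = 10.5 + (0)(6.5) = 10.5 m/s
Δx = v₀t + ½at² = 10.5·6.5 + 0.5·0·6.5² = 68.2 m
Distance in phase 3 = 68.2 m

68.25 m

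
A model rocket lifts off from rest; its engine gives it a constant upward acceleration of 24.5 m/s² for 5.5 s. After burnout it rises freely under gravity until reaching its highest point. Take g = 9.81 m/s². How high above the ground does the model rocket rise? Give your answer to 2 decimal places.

Phase 1 (powered ascent): v₀ = 0 m/s, a = 24.5 m/s².
v = v₀ + at = 0 + (24.5)(5.5) = 135 m/s
Δx = v₀t + ½at² = 0·5.5 + 0.5·24.5·5.5² = 371 m

Phase 2 (coasting upward): v₀ = 135 m/s, a = -9.81 m/s².
v = v₀ + at → t = (0 − 135) / -9.81 = 13.7 s
v² = v₀² + 2aΔx → Δx = (0² − 135²)/(2·-9.81) = 925 m
Maximum height = 371 + 925 = 1300 m

1296.02 m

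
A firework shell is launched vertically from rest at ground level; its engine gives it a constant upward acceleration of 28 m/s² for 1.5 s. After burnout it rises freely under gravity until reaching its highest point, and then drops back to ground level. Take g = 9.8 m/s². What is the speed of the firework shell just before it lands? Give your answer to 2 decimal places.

Phase 1 (powered ascent): v₀ = 0 m/s, a = 28 m/s².
v = v₀ + at = 0 + (28)(1.5) = 42.0 m/s
Δx = v₀t + ½at² = 0·1.5 + 0.5·28·1.5² = 31.5 m

Phase 2 (coasting upward): v₀ = 42.0 m/s, a = -9.8 m/s².
v = v₀ + at → t = (0 − 42.0) / -9.8 = 4.29 s
v² = v₀² + 2aΔx → Δx = (0² − 42.0²)/(2·-9.8) = 90.0 m

Phase 3 (free fall): v₀ = 0 m/s, a = -9.8 m/s².
Falls 122 m from rest: t = √(2·122/9.8) = 4.98 s; v = g·t = 48.8 m/s.
Impact speed = 48.8 m/s

48.80 m/s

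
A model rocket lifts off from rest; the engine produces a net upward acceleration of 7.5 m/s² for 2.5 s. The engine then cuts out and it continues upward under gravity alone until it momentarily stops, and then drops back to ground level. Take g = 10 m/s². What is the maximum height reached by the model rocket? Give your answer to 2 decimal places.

Phase 1 (powered ascent): v₀ = 0 m/s, a = 7.5 m/s².
v = v₀ + at = 0 + (7.5)(2.5) = 18.8 m/s
Δx = v₀t + ½at² = 0·2.5 + 0.5·7.5·2.5² = 23.4 m

Phase 2 (coasting upward): v₀ = 18.8 m/s, a = -10 m/s².
v = v₀ + at → t = (0 − 18.8) / -10 = 1.88 s
v² = v₀² + 2aΔx → Δx = (0² − 18.8²)/(2·-10) = 17.6 m
Maximum height = 23.4 + 17.6 = 41.0 m

41.02 m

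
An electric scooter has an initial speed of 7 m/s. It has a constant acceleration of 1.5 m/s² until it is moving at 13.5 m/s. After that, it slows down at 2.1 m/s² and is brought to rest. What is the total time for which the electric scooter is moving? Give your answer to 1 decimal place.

Phase 1 (accelerating): v₀ = 7.00 m/s, a = 1.5 m/s².
v = v₀ + at → t = (13.5 − 7.00) / 1.5 = 4.33 s
v² = v₀² + 2aΔx → Δx = (13.5² − 7.00²)/(2·1.5) = 44.4 m

Phase 2 (decelerating): v₀ = 13.5 m/s, a = -2.1 m/s².
v = v₀ + at → t = (0 − 13.5) / -2.1 = 6.43 s
v² = v₀² + 2aΔx → Δx = (0² − 13.5²)/(2·-2.1) = 43.4 m
Total time = 4.33 + 6.43 = 10.8 s

10.8 s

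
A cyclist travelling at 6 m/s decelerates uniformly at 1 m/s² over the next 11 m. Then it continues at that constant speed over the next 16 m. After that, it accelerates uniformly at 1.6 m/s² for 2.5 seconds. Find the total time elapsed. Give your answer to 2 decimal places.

Phase 1 (decelerating): v₀ = 6.00 m/s, a = -1 m/s².
v² = v₀² + 2aΔx = 6.00² + 2·-1·11 = 14.0 → v = 3.74 m/s
t = (v − v₀)/a = (3.74 − 6.00)/-1 = 2.26 s

Phase 2 (constant speed): v₀ = 3.74 m/s, a = 0 m/s².
Constant speed: t = d/v = 16/3.74 = 4.28 s

Phase 3 (accelerating): v₀ = 3.74 m/s, a = 1.6 m/s².
v = v₀ + at = 3.74 + (1.6)(2.5) = 7.74 m/s
Δx = v₀t + ½at² = 3.74·2.5 + 0.5·1.6·2.5² = 14.4 m
Total time = 2.26 + 4.28 + 2.50 = 9.03 s

9.03 s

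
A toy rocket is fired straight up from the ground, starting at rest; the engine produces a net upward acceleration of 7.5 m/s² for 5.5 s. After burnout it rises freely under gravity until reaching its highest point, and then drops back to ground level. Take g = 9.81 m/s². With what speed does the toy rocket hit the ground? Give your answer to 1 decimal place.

62.7 m/s

Phase 1 (powered ascent): v₀ = 0 m/s, a = 7.5 m/s².
v = v₀ + at = 0 + (7.5)(5.5) = 41.2 m/s
Δx = v₀t + ½at² = 0·5.5 + 0.5·7.5·5.5² = 113 m

Phase 2 (coasting upward): v₀ = 41.2 m/s, a = -9.81 m/s².
v = v₀ + at → t = (0 − 41.2) / -9.81 = 4.20 s
v² = v₀² + 2aΔx → Δx = (0² − 41.2²)/(2·-9.81) = 86.7 m

Phase 3 (free fall): v₀ = 0 m/s, a = -9.81 m/s².
Falls 200 m from rest: t = √(2·200/9.81) = 6.39 s; v = g·t = 62.7 m/s.
Impact speed = 62.7 m/s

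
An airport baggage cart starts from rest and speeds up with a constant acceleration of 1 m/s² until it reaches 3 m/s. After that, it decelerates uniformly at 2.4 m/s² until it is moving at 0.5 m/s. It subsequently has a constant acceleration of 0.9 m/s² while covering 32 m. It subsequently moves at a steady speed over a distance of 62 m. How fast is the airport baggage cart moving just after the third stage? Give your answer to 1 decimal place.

7.6 m/s

Phase 1 (accelerating): v₀ = 0 m/s, a = 1 m/s².
v = v₀ + at → t = (3 − 0) / 1 = 3.00 s
v² = v₀² + 2aΔx → Δx = (3² − 0²)/(2·1) = 4.50 m

Phase 2 (decelerating): v₀ = 3.00 m/s, a = -2.4 m/s².
v = v₀ + at → t = (0.5 − 3.00) / -2.4 = 1.04 s
v² = v₀² + 2aΔx → Δx = (0.5² − 3.00²)/(2·-2.4) = 1.82 m

Phase 3 (accelerating): v₀ = 0.500 m/s, a = 0.9 m/s².
v² = v₀² + 2aΔx = 0.500² + 2·0.9·32 = 57.9 → v = 7.61 m/s
t = (v − v₀)/a = (7.61 − 0.500)/0.9 = 7.90 s
Speed at end of phase 3 = 7.61 m/s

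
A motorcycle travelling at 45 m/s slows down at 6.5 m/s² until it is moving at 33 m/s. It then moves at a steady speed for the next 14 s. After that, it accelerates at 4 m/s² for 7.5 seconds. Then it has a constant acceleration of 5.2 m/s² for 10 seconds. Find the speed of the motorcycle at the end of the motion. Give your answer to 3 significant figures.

115 m/s

Phase 1 (decelerating): v₀ = 45.0 m/s, a = -6.5 m/s².
v = v₀ + at → t = (33 − 45.0) / -6.5 = 1.85 s
v² = v₀² + 2aΔx → Δx = (33² − 45.0²)/(2·-6.5) = 72.0 m

Phase 2 (constant speed): v₀ = 33.0 m/s, a = 0 m/s².
v = v₀ + at = 33.0 + (0)(14) = 33.0 m/s
Δx = v₀t + ½at² = 33.0·14 + 0.5·0·14² = 462 m

Phase 3 (accelerating): v₀ = 33.0 m/s, a = 4 m/s².
v = v₀ + at = 33.0 + (4)(7.5) = 63.0 m/s
Δx = v₀t + ½at² = 33.0·7.5 + 0.5·4·7.5² = 360 m

Phase 4 (accelerating): v₀ = 63.0 m/s, a = 5.2 m/s².
v = v₀ + at = 63.0 + (5.2)(10) = 115 m/s
Δx = v₀t + ½at² = 63.0·10 + 0.5·5.2·10² = 890 m
Final speed = 115 m/s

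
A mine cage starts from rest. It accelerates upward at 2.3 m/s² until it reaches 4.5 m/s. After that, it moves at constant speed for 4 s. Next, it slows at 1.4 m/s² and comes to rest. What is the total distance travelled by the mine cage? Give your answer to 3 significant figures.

29.6 m

Phase 1 (accelerating): v₀ = 0 m/s, a = 2.3 m/s².
v = v₀ + at → t = (4.5 − 0) / 2.3 = 1.96 s
v² = v₀² + 2aΔx → Δx = (4.5² − 0²)/(2·2.3) = 4.40 m

Phase 2 (constant speed): v₀ = 4.50 m/s, a = 0 m/s².
v = v₀ + at = 4.50 + (0)(4) = 4.50 m/s
Δx = v₀t + ½at² = 4.50·4 + 0.5·0·4² = 18.0 m

Phase 3 (decelerating): v₀ = 4.50 m/s, a = -1.4 m/s².
v = v₀ + at → t = (0 − 4.50) / -1.4 = 3.21 s
v² = v₀² + 2aΔx → Δx = (0² − 4.50²)/(2·-1.4) = 7.23 m
Total distance = 4.40 + 18.0 + 7.23 = 29.6 m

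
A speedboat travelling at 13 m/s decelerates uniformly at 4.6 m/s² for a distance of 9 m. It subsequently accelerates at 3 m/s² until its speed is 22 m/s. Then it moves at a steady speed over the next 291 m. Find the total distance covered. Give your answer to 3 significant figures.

Phase 1 (decelerating): v₀ = 13.0 m/s, a = -4.6 m/s².
v² = v₀² + 2aΔx = 13.0² + 2·-4.6·9 = 86.2 → v = 9.28 m/s
t = (v − v₀)/a = (9.28 − 13.0)/-4.6 = 0.808 s

Phase 2 (accelerating): v₀ = 9.28 m/s, a = 3 m/s².
v = v₀ + at → t = (22 − 9.28) / 3 = 4.24 s
v² = v₀² + 2aΔx → Δx = (22² − 9.28²)/(2·3) = 66.3 m

Phase 3 (constant speed): v₀ = 22.0 m/s, a = 0 m/s².
Constant speed: t = d/v = 291/22.0 = 13.2 s
Total distance = 9.00 + 66.3 + 291 = 366 m

366 m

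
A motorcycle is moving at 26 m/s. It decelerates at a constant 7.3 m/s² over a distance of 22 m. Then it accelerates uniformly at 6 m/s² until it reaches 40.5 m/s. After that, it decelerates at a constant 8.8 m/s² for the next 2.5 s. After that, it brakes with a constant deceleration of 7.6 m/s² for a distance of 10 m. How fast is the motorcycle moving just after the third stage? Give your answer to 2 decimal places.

Phase 1 (decelerating): v₀ = 26.0 m/s, a = -7.3 m/s².
v² = v₀² + 2aΔx = 26.0² + 2·-7.3·22 = 355 → v = 18.8 m/s
t = (v − v₀)/a = (18.8 − 26.0)/-7.3 = 0.981 s

Phase 2 (accelerating): v₀ = 18.8 m/s, a = 6 m/s².
v = v₀ + at → t = (40.5 − 18.8) / 6 = 3.61 s
v² = v₀² + 2aΔx → Δx = (40.5² − 18.8²)/(2·6) = 107 m

Phase 3 (decelerating): v₀ = 40.5 m/s, a = -8.8 m/s².
v = v₀ + at = 40.5 + (-8.8)(2.5) = 18.5 m/s
Δx = v₀t + ½at² = 40.5·2.5 + 0.5·-8.8·2.5² = 73.8 m
Speed at end of phase 3 = 18.5 m/s

18.50 m/s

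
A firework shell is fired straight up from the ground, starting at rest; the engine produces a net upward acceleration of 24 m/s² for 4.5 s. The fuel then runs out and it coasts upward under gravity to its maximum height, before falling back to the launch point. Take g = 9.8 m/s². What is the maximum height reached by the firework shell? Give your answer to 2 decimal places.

838.10 m

Phase 1 (powered ascent): v₀ = 0 m/s, a = 24 m/s².
v = v₀ + at = 0 + (24)(4.5) = 108 m/s
Δx = v₀t + ½at² = 0·4.5 + 0.5·24·4.5² = 243 m

Phase 2 (coasting upward): v₀ = 108 m/s, a = -9.8 m/s².
v = v₀ + at → t = (0 − 108) / -9.8 = 11.0 s
v² = v₀² + 2aΔx → Δx = (0² − 108²)/(2·-9.8) = 595 m
Maximum height = 243 + 595 = 838 m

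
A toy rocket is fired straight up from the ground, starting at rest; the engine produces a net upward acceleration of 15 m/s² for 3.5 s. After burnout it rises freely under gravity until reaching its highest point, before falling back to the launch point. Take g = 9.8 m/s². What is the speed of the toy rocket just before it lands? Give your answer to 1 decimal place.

67.5 m/s

Phase 1 (powered ascent): v₀ = 0 m/s, a = 15 m/s².
v = v₀ + at = 0 + (15)(3.5) = 52.5 m/s
Δx = v₀t + ½at² = 0·3.5 + 0.5·15·3.5² = 91.9 m

Phase 2 (coasting upward): v₀ = 52.5 m/s, a = -9.8 m/s².
v = v₀ + at → t = (0 − 52.5) / -9.8 = 5.36 s
v² = v₀² + 2aΔx → Δx = (0² − 52.5²)/(2·-9.8) = 141 m

Phase 3 (free fall): v₀ = 0 m/s, a = -9.8 m/s².
Falls 232 m from rest: t = √(2·232/9.8) = 6.89 s; v = g·t = 67.5 m/s.
Impact speed = 67.5 m/s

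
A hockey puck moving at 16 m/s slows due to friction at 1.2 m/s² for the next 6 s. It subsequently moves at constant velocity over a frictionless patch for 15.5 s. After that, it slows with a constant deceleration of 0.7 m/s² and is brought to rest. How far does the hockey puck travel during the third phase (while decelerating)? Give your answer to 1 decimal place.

Phase 1 (decelerating): v₀ = 16.0 m/s, a = -1.2 m/s².
v = v₀ + at = 16.0 + (-1.2)(6) = 8.80 m/s
Δx = v₀t + ½at² = 16.0·6 + 0.5·-1.2·6² = 74.4 m

Phase 2 (constant speed): v₀ = 8.80 m/s, a = 0 m/s².
v = v₀ + at = 8.80 + (0)(15.5) = 8.80 m/s
Δx = v₀t + ½at² = 8.80·15.5 + 0.5·0·15.5² = 136 m

Phase 3 (decelerating): v₀ = 8.80 m/s, a = -0.7 m/s².
v = v₀ + at → t = (0 − 8.80) / -0.7 = 12.6 s
v² = v₀² + 2aΔx → Δx = (0² − 8.80²)/(2·-0.7) = 55.3 m
Distance in phase 3 = 55.3 m

55.3 m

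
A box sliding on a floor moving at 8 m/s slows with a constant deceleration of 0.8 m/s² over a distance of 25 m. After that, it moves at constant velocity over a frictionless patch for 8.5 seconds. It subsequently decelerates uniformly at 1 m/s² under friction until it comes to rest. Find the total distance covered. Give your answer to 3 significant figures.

78.6 m

Phase 1 (decelerating): v₀ = 8.00 m/s, a = -0.8 m/s².
v² = v₀² + 2aΔx = 8.00² + 2·-0.8·25 = 24.0 → v = 4.90 m/s
t = (v − v₀)/a = (4.90 − 8.00)/-0.8 = 3.88 s

Phase 2 (constant speed): v₀ = 4.90 m/s, a = 0 m/s².
v = v₀ + at = 4.90 + (0)(8.5) = 4.90 m/s
Δx = v₀t + ½at² = 4.90·8.5 + 0.5·0·8.5² = 41.6 m

Phase 3 (decelerating): v₀ = 4.90 m/s, a = -1 m/s².
v = v₀ + at → t = (0 − 4.90) / -1 = 4.90 s
v² = v₀² + 2aΔx → Δx = (0² − 4.90²)/(2·-1) = 12.0 m
Total distance = 25.0 + 41.6 + 12.0 = 78.6 m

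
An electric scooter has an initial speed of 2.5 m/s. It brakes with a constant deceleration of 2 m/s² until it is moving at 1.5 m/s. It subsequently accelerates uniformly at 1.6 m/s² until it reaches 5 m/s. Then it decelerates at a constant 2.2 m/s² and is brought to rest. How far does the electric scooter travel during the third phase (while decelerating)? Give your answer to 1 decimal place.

5.7 m

Phase 1 (decelerating): v₀ = 2.50 m/s, a = -2 m/s².
v = v₀ + at → t = (1.5 − 2.50) / -2 = 0.500 s
v² = v₀² + 2aΔx → Δx = (1.5² − 2.50²)/(2·-2) = 1.00 m

Phase 2 (accelerating): v₀ = 1.50 m/s, a = 1.6 m/s².
v = v₀ + at → t = (5 − 1.50) / 1.6 = 2.19 s
v² = v₀² + 2aΔx → Δx = (5² − 1.50²)/(2·1.6) = 7.11 m

Phase 3 (decelerating): v₀ = 5.00 m/s, a = -2.2 m/s².
v = v₀ + at → t = (0 − 5.00) / -2.2 = 2.27 s
v² = v₀² + 2aΔx → Δx = (0² − 5.00²)/(2·-2.2) = 5.68 m
Distance in phase 3 = 5.68 m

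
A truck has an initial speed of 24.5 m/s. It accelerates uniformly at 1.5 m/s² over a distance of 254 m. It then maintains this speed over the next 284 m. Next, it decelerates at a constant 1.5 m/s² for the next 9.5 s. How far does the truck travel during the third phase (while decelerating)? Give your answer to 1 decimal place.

282.9 m

Phase 1 (accelerating): v₀ = 24.5 m/s, a = 1.5 m/s².
v² = v₀² + 2aΔx = 24.5² + 2·1.5·254 = 1360 → v = 36.9 m/s
t = (v − v₀)/a = (36.9 − 24.5)/1.5 = 8.27 s

Phase 2 (constant speed): v₀ = 36.9 m/s, a = 0 m/s².
Constant speed: t = d/v = 284/36.9 = 7.69 s

Phase 3 (decelerating): v₀ = 36.9 m/s, a = -1.5 m/s².
v = v₀ + at = 36.9 + (-1.5)(9.5) = 22.7 m/s
Δx = v₀t + ½at² = 36.9·9.5 + 0.5·-1.5·9.5² = 283 m
Distance in phase 3 = 283 m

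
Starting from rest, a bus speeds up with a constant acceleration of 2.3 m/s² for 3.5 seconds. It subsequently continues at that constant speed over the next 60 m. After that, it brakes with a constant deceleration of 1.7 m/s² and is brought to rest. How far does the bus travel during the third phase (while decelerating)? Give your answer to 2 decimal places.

Phase 1 (accelerating): v₀ = 0 m/s, a = 2.3 m/s².
v = v₀ + at = 0 + (2.3)(3.5) = 8.05 m/s
Δx = v₀t + ½at² = 0·3.5 + 0.5·2.3·3.5² = 14.1 m

Phase 2 (constant speed): v₀ = 8.05 m/s, a = 0 m/s².
Constant speed: t = d/v = 60/8.05 = 7.45 s

Phase 3 (decelerating): v₀ = 8.05 m/s, a = -1.7 m/s².
v = v₀ + at → t = (0 − 8.05) / -1.7 = 4.74 s
v² = v₀² + 2aΔx → Δx = (0² − 8.05²)/(2·-1.7) = 19.1 m
Distance in phase 3 = 19.1 m

19.06 m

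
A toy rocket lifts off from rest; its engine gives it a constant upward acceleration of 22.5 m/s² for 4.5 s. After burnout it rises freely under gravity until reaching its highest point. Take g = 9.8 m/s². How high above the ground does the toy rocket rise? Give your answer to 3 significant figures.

Phase 1 (powered ascent): v₀ = 0 m/s, a = 22.5 m/s².
v = v₀ + at = 0 + (22.5)(4.5) = 101 m/s
Δx = v₀t + ½at² = 0·4.5 + 0.5·22.5·4.5² = 228 m

Phase 2 (coasting upward): v₀ = 101 m/s, a = -9.8 m/s².
v = v₀ + at → t = (0 − 101) / -9.8 = 10.3 s
v² = v₀² + 2aΔx → Δx = (0² − 101²)/(2·-9.8) = 523 m
Maximum height = 228 + 523 = 751 m

751 m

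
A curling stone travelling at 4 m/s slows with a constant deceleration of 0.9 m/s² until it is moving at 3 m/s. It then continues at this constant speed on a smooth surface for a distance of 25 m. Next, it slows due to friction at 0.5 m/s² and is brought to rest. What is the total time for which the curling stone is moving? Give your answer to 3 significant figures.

Phase 1 (decelerating): v₀ = 4.00 m/s, a = -0.9 m/s².
v = v₀ + at → t = (3 − 4.00) / -0.9 = 1.11 s
v² = v₀² + 2aΔx → Δx = (3² − 4.00²)/(2·-0.9) = 3.89 m

Phase 2 (constant speed): v₀ = 3.00 m/s, a = 0 m/s².
Constant speed: t = d/v = 25/3.00 = 8.33 s

Phase 3 (decelerating): v₀ = 3.00 m/s, a = -0.5 m/s².
v = v₀ + at → t = (0 − 3.00) / -0.5 = 6.00 s
v² = v₀² + 2aΔx → Δx = (0² − 3.00²)/(2·-0.5) = 9.00 m
Total time = 1.11 + 8.33 + 6.00 = 15.4 s

15.4 s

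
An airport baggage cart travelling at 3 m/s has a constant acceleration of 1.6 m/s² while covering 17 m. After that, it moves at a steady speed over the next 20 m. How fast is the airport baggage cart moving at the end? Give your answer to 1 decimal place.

Phase 1 (accelerating): v₀ = 3.00 m/s, a = 1.6 m/s².
v² = v₀² + 2aΔx = 3.00² + 2·1.6·17 = 63.4 → v = 7.96 m/s
t = (v − v₀)/a = (7.96 − 3.00)/1.6 = 3.10 s

Phase 2 (constant speed): v₀ = 7.96 m/s, a = 0 m/s².
Constant speed: t = d/v = 20/7.96 = 2.51 s
Final speed = 7.96 m/s

8.0 m/s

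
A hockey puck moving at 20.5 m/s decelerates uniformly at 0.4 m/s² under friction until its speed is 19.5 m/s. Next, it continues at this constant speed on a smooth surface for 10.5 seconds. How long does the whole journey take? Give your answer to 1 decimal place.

Phase 1 (decelerating): v₀ = 20.5 m/s, a = -0.4 m/s².
v = v₀ + at → t = (19.5 − 20.5) / -0.4 = 2.50 s
v² = v₀² + 2aΔx → Δx = (19.5² − 20.5²)/(2·-0.4) = 50.0 m

Phase 2 (constant speed): v₀ = 19.5 m/s, a = 0 m/s².
v = v₀ + at = 19.5 + (0)(10.5) = 19.5 m/s
Δx = v₀t + ½at² = 19.5·10.5 + 0.5·0·10.5² = 205 m
Total time = 2.50 + 10.5 = 13.0 s

13.0 s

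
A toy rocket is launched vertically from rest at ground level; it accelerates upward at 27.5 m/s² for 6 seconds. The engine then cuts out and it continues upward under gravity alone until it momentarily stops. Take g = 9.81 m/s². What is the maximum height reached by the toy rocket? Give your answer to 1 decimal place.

1882.6 m

Phase 1 (powered ascent): v₀ = 0 m/s, a = 27.5 m/s².
v = v₀ + at = 0 + (27.5)(6) = 165 m/s
Δx = v₀t + ½at² = 0·6 + 0.5·27.5·6² = 495 m

Phase 2 (coasting upward): v₀ = 165 m/s, a = -9.81 m/s².
v = v₀ + at → t = (0 − 165) / -9.81 = 16.8 s
v² = v₀² + 2aΔx → Δx = (0² − 165²)/(2·-9.81) = 1390 m
Maximum height = 495 + 1390 = 1880 m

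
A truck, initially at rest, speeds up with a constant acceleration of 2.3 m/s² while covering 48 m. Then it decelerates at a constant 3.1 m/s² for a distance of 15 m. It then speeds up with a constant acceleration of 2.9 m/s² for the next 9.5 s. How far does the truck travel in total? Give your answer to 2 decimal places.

Phase 1 (accelerating): v₀ = 0 m/s, a = 2.3 m/s².
v² = v₀² + 2aΔx = 0² + 2·2.3·48 = 221 → v = 14.9 m/s
t = (v − v₀)/a = (14.9 − 0)/2.3 = 6.46 s

Phase 2 (decelerating): v₀ = 14.9 m/s, a = -3.1 m/s².
v² = v₀² + 2aΔx = 14.9² + 2·-3.1·15 = 128 → v = 11.3 m/s
t = (v − v₀)/a = (11.3 − 14.9)/-3.1 = 1.15 s

Phase 3 (accelerating): v₀ = 11.3 m/s, a = 2.9 m/s².
v = v₀ + at = 11.3 + (2.9)(9.5) = 38.9 m/s
Δx = v₀t + ½at² = 11.3·9.5 + 0.5·2.9·9.5² = 238 m
Total distance = 48.0 + 15.0 + 238 = 301 m

301.26 m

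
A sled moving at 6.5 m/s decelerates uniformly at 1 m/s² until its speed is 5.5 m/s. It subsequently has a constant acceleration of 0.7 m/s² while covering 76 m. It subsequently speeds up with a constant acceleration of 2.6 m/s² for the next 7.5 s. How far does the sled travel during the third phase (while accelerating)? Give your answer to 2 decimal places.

160.80 m

Phase 1 (decelerating): v₀ = 6.50 m/s, a = -1 m/s².
v = v₀ + at → t = (5.5 − 6.50) / -1 = 1.00 s
v² = v₀² + 2aΔx → Δx = (5.5² − 6.50²)/(2·-1) = 6.00 m

Phase 2 (accelerating): v₀ = 5.50 m/s, a = 0.7 m/s².
v² = v₀² + 2aΔx = 5.50² + 2·0.7·76 = 137 → v = 11.7 m/s
t = (v − v₀)/a = (11.7 − 5.50)/0.7 = 8.84 s

Phase 3 (accelerating): v₀ = 11.7 m/s, a = 2.6 m/s².
v = v₀ + at = 11.7 + (2.6)(7.5) = 31.2 m/s
Δx = v₀t + ½at² = 11.7·7.5 + 0.5·2.6·7.5² = 161 m
Distance in phase 3 = 161 m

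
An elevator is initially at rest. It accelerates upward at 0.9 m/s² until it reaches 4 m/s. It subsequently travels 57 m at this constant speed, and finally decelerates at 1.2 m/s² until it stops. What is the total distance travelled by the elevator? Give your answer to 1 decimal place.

Phase 1 (accelerating): v₀ = 0 m/s, a = 0.9 m/s².
v = v₀ + at → t = (4 − 0) / 0.9 = 4.44 s
v² = v₀² + 2aΔx → Δx = (4² − 0²)/(2·0.9) = 8.89 m

Phase 2 (constant speed): v₀ = 4.00 m/s, a = 0 m/s².
Constant speed: t = d/v = 57/4.00 = 14.2 s

Phase 3 (decelerating): v₀ = 4.00 m/s, a = -1.2 m/s².
v = v₀ + at → t = (0 − 4.00) / -1.2 = 3.33 s
v² = v₀² + 2aΔx → Δx = (0² − 4.00²)/(2·-1.2) = 6.67 m
Total distance = 8.89 + 57.0 + 6.67 = 72.6 m

72.6 m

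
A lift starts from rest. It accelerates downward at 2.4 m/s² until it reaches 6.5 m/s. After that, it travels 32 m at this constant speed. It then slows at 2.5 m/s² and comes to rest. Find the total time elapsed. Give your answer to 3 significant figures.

Phase 1 (accelerating): v₀ = 0 m/s, a = 2.4 m/s².
v = v₀ + at → t = (6.5 − 0) / 2.4 = 2.71 s
v² = v₀² + 2aΔx → Δx = (6.5² − 0²)/(2·2.4) = 8.80 m

Phase 2 (constant speed): v₀ = 6.50 m/s, a = 0 m/s².
Constant speed: t = d/v = 32/6.50 = 4.92 s

Phase 3 (decelerating): v₀ = 6.50 m/s, a = -2.5 m/s².
v = v₀ + at → t = (0 − 6.50) / -2.5 = 2.60 s
v² = v₀² + 2aΔx → Δx = (0² − 6.50²)/(2·-2.5) = 8.45 m
Total time = 2.71 + 4.92 + 2.60 = 10.2 s

10.2 s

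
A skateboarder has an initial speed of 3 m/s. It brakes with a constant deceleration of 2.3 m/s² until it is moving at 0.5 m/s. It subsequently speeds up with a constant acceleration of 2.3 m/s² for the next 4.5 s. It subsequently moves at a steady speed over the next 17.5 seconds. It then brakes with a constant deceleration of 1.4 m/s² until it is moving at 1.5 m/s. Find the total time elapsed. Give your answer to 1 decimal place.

Phase 1 (decelerating): v₀ = 3.00 m/s, a = -2.3 m/s².
v = v₀ + at → t = (0.5 − 3.00) / -2.3 = 1.09 s
v² = v₀² + 2aΔx → Δx = (0.5² − 3.00²)/(2·-2.3) = 1.90 m

Phase 2 (accelerating): v₀ = 0.500 m/s, a = 2.3 m/s².
v = v₀ + at = 0.500 + (2.3)(4.5) = 10.8 m/s
Δx = v₀t + ½at² = 0.500·4.5 + 0.5·2.3·4.5² = 25.5 m

Phase 3 (constant speed): v₀ = 10.8 m/s, a = 0 m/s².
v = v₀ + at = 10.8 + (0)(17.5) = 10.8 m/s
Δx = v₀t + ½at² = 10.8·17.5 + 0.5·0·17.5² = 190 m

Phase 4 (decelerating): v₀ = 10.8 m/s, a = -1.4 m/s².
v = v₀ + at → t = (1.5 − 10.8) / -1.4 = 6.68 s
v² = v₀² + 2aΔx → Δx = (1.5² − 10.8²)/(2·-1.4) = 41.2 m
Total time = 1.09 + 4.50 + 17.5 + 6.68 = 29.8 s

29.8 s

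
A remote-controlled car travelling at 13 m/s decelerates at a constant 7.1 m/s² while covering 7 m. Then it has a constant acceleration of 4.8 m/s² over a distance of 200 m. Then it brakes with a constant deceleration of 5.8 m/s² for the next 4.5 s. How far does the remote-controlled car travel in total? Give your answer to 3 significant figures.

Phase 1 (decelerating): v₀ = 13.0 m/s, a = -7.1 m/s².
v² = v₀² + 2aΔx = 13.0² + 2·-7.1·7 = 69.6 → v = 8.34 m/s
t = (v − v₀)/a = (8.34 − 13.0)/-7.1 = 0.656 s

Phase 2 (accelerating): v₀ = 8.34 m/s, a = 4.8 m/s².
v² = v₀² + 2aΔx = 8.34² + 2·4.8·200 = 1990 → v = 44.6 m/s
t = (v − v₀)/a = (44.6 − 8.34)/4.8 = 7.55 s

Phase 3 (decelerating): v₀ = 44.6 m/s, a = -5.8 m/s².
v = v₀ + at = 44.6 + (-5.8)(4.5) = 18.5 m/s
Δx = v₀t + ½at² = 44.6·4.5 + 0.5·-5.8·4.5² = 142 m
Total distance = 7.00 + 200 + 142 = 349 m

349 m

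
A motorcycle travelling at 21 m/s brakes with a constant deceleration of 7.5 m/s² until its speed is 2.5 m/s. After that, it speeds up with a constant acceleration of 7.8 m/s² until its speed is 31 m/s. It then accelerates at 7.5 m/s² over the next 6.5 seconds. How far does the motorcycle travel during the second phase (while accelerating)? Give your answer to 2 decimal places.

Phase 1 (decelerating): v₀ = 21.0 m/s, a = -7.5 m/s².
v = v₀ + at → t = (2.5 − 21.0) / -7.5 = 2.47 s
v² = v₀² + 2aΔx → Δx = (2.5² − 21.0²)/(2·-7.5) = 29.0 m

Phase 2 (accelerating): v₀ = 2.50 m/s, a = 7.8 m/s².
v = v₀ + at → t = (31 − 2.50) / 7.8 = 3.65 s
v² = v₀² + 2aΔx → Δx = (31² − 2.50²)/(2·7.8) = 61.2 m
Distance in phase 2 = 61.2 m

61.20 m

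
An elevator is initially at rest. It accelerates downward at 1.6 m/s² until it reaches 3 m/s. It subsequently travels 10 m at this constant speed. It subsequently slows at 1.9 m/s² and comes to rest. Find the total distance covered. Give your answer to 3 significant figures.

15.2 m

Phase 1 (accelerating): v₀ = 0 m/s, a = 1.6 m/s².
v = v₀ + at → t = (3 − 0) / 1.6 = 1.88 s
v² = v₀² + 2aΔx → Δx = (3² − 0²)/(2·1.6) = 2.81 m

Phase 2 (constant speed): v₀ = 3.00 m/s, a = 0 m/s².
Constant speed: t = d/v = 10/3.00 = 3.33 s

Phase 3 (decelerating): v₀ = 3.00 m/s, a = -1.9 m/s².
v = v₀ + at → t = (0 − 3.00) / -1.9 = 1.58 s
v² = v₀² + 2aΔx → Δx = (0² − 3.00²)/(2·-1.9) = 2.37 m
Total distance = 2.81 + 10.0 + 2.37 = 15.2 m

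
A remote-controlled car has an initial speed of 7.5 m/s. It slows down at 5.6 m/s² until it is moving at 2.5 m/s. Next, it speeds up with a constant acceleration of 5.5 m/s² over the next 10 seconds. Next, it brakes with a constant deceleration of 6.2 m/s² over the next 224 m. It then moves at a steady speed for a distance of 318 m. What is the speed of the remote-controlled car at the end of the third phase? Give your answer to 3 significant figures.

Phase 1 (decelerating): v₀ = 7.50 m/s, a = -5.6 m/s².
v = v₀ + at → t = (2.5 − 7.50) / -5.6 = 0.893 s
v² = v₀² + 2aΔx → Δx = (2.5² − 7.50²)/(2·-5.6) = 4.46 m

Phase 2 (accelerating): v₀ = 2.50 m/s, a = 5.5 m/s².
v = v₀ + at = 2.50 + (5.5)(10) = 57.5 m/s
Δx = v₀t + ½at² = 2.50·10 + 0.5·5.5·10² = 300 m

Phase 3 (decelerating): v₀ = 57.5 m/s, a = -6.2 m/s².
v² = v₀² + 2aΔx = 57.5² + 2·-6.2·224 = 529 → v = 23.0 m/s
t = (v − v₀)/a = (23.0 − 57.5)/-6.2 = 5.57 s
Speed at end of phase 3 = 23.0 m/s

23.0 m/s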